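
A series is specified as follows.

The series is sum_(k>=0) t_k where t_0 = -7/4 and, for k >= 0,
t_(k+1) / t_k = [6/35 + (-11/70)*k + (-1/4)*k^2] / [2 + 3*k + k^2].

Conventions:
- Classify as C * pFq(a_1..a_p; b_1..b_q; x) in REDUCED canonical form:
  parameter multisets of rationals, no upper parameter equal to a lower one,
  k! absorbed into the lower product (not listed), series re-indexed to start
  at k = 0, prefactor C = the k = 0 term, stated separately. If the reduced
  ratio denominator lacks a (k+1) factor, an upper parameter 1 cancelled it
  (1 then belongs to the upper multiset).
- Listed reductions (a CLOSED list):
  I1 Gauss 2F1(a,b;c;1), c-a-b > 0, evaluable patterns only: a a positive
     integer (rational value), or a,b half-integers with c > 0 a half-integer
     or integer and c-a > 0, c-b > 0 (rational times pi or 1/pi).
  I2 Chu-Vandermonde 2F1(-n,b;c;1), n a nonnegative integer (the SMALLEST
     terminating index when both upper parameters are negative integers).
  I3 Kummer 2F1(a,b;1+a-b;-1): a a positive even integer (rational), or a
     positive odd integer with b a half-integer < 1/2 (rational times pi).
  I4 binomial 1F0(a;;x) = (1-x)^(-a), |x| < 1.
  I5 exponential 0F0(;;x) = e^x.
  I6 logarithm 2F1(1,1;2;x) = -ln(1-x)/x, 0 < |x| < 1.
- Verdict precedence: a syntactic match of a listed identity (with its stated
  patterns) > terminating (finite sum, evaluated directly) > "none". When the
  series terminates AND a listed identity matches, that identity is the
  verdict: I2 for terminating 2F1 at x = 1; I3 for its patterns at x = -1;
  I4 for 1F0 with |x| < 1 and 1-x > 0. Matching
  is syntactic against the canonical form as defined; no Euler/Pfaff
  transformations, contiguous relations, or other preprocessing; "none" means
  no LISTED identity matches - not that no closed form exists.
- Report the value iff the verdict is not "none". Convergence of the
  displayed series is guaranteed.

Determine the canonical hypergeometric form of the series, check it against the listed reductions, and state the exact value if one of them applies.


At argument -1/4: a 2F1 with upper {-4/7, 6/5}, lower {2}, scaled by C = -7/4. Verdict: none - at argument -1/4 the multisets {-4/7, 6/5} ; {2} match no listed identity.

Key step: with t_0 = -7/4, the expanded ratio factors over Q; C = -7/4, roots give parameters.
Adjacent-term ratio: r(k) = (-1/4) * (k-4/7) (k+6/5) / [(k+2) (k+1)] ; factor over Q: parameters, x = (-1/4), and C = -7/4.


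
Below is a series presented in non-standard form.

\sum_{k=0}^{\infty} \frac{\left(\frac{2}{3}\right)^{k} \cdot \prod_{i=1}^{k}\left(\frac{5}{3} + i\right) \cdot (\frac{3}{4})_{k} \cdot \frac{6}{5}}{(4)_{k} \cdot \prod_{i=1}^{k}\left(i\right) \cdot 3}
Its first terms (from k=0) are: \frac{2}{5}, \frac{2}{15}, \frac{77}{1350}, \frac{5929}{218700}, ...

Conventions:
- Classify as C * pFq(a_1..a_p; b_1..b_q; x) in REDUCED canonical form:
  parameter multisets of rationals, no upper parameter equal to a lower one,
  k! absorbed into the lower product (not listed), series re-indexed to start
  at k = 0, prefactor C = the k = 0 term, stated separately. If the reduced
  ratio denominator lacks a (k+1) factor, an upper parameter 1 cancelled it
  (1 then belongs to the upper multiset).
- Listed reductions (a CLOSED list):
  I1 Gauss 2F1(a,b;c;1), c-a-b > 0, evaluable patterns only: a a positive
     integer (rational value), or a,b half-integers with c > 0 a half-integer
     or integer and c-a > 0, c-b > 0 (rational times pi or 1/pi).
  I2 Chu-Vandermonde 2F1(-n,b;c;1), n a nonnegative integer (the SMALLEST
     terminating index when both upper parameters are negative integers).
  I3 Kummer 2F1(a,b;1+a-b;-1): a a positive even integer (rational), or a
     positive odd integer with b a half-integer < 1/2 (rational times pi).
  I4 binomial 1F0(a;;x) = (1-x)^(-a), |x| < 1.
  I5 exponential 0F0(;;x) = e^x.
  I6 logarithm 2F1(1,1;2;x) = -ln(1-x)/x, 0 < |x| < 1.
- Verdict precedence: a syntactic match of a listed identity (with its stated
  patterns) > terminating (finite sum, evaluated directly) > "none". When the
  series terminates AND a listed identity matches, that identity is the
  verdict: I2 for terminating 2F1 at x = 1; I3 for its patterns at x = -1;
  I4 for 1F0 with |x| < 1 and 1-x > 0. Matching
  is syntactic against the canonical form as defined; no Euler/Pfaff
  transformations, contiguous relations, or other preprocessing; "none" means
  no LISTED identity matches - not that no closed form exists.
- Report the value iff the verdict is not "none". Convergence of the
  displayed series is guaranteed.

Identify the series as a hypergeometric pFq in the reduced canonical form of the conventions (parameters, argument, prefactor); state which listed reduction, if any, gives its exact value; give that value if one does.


Reduced: x = \frac{2}{3}, 2F1, upper = {\frac{3}{4}, \frac{8}{3}}, lower = {4}, C = \frac{2}{5}. Verdict: none - at argument \frac{2}{3} the multisets {\frac{3}{4}, \frac{8}{3}} ; {4} match no listed identity.

Key step: with t_0 = \frac{2}{5}, the constant factors (C = 2/5, x = 2/3) combine into one prefactor.
Step ratio: r(k) = \frac{2}{3} * (k+\frac{3}{4}) (k+\frac{8}{3}) / [(k+4) (k+1)] - poly over poly, x = \frac{2}{3} from leading terms; C = \frac{2}{5} at k = 0.


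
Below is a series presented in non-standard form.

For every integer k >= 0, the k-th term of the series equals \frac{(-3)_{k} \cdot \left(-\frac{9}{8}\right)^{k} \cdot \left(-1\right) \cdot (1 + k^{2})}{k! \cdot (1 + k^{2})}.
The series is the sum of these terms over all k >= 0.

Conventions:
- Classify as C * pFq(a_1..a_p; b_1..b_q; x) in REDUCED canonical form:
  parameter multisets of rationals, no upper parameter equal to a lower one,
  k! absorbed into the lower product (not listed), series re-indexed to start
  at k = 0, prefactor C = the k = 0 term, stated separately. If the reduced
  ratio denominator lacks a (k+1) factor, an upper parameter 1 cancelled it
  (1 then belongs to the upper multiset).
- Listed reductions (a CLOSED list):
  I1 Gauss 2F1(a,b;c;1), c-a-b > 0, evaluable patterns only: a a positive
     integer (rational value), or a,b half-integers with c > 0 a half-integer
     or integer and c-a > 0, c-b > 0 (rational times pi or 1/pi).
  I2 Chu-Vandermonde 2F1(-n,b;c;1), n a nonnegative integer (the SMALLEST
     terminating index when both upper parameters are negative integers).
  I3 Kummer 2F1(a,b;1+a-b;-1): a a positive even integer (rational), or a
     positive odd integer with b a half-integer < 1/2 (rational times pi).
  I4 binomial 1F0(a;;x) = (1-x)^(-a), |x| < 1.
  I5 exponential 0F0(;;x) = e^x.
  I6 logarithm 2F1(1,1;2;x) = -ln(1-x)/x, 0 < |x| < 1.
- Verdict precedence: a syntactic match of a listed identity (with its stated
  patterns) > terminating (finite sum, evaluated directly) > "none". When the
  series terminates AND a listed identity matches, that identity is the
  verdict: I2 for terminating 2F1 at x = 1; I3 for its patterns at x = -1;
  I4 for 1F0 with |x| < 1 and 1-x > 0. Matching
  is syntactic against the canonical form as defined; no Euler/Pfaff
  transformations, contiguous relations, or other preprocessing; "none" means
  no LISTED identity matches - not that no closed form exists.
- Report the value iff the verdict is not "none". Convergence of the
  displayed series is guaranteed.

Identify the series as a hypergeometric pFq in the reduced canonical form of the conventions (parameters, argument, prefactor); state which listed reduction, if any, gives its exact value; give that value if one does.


Prefactor -1, argument -\frac{9}{8}: 1F0 with upper {-3} over lower {-}. Verdict: terminating at k = 3: the factor (-3)_k kills every later term; summing the 4 survivors is exact. Sum: -\frac{4913}{512}.

First insight: t_0 being -1, the factor k^2 + 1 cancels (top and bottom), leaving C = -1.
Ratio: r(k) = -\frac{9}{8} * (k-3) / [(k+1)] - rational in k. x = -\frac{9}{8}; t_0 = -1; negate the roots.


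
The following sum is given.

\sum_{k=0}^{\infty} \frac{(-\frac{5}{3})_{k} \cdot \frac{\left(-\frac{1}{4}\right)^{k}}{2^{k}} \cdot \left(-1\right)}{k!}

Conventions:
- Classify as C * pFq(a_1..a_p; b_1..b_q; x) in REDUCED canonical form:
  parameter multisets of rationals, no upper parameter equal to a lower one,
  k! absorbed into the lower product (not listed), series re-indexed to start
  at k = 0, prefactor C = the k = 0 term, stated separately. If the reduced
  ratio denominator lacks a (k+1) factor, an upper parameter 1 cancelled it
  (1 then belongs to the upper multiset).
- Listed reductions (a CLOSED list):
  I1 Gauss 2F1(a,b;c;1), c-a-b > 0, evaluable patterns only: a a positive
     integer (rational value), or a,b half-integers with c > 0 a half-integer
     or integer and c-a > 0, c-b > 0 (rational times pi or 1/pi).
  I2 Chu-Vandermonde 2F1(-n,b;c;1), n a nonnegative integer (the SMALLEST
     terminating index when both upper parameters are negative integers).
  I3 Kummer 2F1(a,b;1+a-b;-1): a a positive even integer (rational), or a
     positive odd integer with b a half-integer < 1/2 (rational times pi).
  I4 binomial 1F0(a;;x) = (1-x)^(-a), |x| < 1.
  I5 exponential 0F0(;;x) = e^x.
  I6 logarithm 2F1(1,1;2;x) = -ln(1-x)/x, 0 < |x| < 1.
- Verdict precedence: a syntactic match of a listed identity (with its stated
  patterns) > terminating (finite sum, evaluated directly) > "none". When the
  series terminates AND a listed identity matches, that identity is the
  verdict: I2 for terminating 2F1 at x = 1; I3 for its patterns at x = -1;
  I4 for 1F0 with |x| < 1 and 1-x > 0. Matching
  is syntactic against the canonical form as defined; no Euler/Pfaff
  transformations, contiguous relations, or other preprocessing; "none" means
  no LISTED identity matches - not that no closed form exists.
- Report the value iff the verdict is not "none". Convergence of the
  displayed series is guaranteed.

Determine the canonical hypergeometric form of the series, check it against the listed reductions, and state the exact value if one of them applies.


At argument -\frac{1}{8}: a 1F0 with upper {-\frac{5}{3}}, lower {-}, scaled by C = -1. Verdict: this is the I4 binomial reduction (the 1F0 binomial series: exponent 5/3, x = -\frac{1}{8}). Sum: \left(-1\right) \cdot \left(\frac{9}{8}\right)^{\frac{5}{3}}.

Key observation: t_0 = -1 here, and the two k-th powers (prefactor -1) combine into one argument.
Adjacent-term ratio: r(k) = -\frac{1}{8} * (k-\frac{5}{3}) / [(k+1)] ; factor over Q: parameters, x = -\frac{1}{8}, and C = -1.


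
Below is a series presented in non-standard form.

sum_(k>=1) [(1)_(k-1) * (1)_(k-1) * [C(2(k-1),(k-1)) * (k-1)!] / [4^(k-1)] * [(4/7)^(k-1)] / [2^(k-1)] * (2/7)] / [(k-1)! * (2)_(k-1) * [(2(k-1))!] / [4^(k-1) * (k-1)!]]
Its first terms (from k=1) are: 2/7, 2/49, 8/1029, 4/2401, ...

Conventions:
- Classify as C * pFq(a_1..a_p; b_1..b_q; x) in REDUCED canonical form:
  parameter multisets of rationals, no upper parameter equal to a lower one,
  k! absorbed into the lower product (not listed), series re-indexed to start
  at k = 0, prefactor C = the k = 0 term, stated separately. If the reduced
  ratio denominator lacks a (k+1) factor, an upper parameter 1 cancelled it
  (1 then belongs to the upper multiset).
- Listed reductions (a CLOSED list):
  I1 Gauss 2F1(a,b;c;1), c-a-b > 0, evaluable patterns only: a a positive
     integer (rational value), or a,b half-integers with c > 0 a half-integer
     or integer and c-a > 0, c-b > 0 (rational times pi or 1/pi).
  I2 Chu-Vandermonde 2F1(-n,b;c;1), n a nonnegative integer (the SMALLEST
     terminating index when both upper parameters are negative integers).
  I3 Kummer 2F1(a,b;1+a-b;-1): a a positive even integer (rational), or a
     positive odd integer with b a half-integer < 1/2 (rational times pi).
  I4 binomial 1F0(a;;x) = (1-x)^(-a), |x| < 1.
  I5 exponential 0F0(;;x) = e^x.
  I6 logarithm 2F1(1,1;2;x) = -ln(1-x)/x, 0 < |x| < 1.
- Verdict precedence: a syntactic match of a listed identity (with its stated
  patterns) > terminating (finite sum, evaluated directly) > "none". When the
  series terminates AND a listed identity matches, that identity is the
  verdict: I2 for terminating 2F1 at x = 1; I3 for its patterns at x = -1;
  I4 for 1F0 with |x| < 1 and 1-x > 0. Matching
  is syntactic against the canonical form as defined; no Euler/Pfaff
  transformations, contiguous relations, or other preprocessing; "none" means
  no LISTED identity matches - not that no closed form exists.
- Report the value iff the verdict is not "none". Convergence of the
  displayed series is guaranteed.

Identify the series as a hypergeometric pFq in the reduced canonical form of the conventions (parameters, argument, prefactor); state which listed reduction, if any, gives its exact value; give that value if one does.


The series (x = 2/7) is 2F1: upper {1, 1}, lower {2}, prefactor 2/7. Verdict: the logarithmic series (I6) fires (the logarithm: parameters (1,1;2), x = 2/7). Hence: (-1) * ln(5/7).

Key step: with t_0 = 2/7, the parameter 1/2 appears in both the upper and lower lists and cancels.
Consecutive-term ratio: r(k) = (2/7) * (k+1) (k+1) / [(k+2) (k+1)] - rational in k, leading ratio (2/7); with t_0 = 2/7, classification follows.


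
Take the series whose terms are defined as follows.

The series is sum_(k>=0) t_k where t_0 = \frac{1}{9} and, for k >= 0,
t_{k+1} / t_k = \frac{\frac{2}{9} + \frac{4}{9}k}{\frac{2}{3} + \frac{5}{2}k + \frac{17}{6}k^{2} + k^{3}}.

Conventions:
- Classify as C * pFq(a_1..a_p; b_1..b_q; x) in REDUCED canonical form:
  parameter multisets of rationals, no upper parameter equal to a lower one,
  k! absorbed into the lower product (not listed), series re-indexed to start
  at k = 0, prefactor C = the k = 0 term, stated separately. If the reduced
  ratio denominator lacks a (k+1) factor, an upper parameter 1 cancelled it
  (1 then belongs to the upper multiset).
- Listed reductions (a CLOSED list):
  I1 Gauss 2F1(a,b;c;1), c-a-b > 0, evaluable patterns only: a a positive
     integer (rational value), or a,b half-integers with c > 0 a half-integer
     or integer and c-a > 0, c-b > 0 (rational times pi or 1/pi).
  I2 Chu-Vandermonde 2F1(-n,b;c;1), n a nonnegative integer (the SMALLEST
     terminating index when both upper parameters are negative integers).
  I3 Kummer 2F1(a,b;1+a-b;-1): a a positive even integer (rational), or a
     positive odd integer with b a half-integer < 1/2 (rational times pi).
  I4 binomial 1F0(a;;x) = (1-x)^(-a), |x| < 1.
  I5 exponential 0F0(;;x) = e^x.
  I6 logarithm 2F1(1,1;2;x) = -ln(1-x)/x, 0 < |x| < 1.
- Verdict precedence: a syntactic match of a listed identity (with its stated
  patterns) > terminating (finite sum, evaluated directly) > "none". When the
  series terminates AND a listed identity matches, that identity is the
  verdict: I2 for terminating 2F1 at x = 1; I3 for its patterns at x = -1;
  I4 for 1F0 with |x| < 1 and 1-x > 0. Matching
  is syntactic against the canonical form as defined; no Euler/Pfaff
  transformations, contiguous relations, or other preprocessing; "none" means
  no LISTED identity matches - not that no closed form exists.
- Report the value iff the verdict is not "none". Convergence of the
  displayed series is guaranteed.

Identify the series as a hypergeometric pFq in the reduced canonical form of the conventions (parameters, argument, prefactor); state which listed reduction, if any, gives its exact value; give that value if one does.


Prefactor \frac{1}{9}, argument \frac{4}{9}: 0F1 with upper {-} over lower {\frac{4}{3}}. Verdict: none. A 0F1 with upper {-} fits none of I1-I6 at x = \frac{4}{9}; the sum runs forever.

First insight: t_0 = \frac{1}{9} here, and the expanded ratio factors over Q; prefactor 1/9, roots give parameters.
Step ratio: r(k) = \frac{4}{9} * 1 / [(k+\frac{4}{3}) (k+1)] - poly over poly, x = \frac{4}{9} from leading terms; C = \frac{1}{9} at k = 0.


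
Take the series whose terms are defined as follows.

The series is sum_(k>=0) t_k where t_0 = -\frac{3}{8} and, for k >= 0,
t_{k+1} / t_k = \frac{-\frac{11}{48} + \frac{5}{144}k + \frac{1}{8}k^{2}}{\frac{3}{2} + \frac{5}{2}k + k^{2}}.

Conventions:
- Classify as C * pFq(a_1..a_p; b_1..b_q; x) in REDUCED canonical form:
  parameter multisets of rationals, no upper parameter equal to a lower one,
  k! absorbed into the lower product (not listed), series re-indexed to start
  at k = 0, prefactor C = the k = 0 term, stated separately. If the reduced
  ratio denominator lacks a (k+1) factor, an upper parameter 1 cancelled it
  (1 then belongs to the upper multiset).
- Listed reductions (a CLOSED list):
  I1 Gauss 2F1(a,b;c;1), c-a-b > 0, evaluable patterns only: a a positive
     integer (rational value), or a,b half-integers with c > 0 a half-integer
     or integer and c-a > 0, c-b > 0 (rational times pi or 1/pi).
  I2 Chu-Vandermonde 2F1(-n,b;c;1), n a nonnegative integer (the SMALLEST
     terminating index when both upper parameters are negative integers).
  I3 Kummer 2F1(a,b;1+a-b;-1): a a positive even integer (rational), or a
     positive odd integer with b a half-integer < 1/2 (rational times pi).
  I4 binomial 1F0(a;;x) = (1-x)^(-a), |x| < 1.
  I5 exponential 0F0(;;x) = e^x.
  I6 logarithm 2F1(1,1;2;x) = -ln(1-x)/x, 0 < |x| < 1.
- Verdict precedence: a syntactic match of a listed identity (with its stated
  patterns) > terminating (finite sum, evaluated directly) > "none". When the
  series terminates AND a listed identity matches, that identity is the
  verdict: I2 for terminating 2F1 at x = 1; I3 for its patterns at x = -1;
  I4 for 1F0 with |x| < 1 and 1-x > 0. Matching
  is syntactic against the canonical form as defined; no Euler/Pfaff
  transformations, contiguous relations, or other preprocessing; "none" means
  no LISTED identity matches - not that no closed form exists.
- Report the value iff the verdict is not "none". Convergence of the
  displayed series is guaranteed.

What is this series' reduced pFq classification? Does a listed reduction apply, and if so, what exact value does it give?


Structural cue: x = \frac{1}{8} and roots of the ratio polynomials (C = -3/8, x = 1/8) are the negated parameters.
Consecutive-term ratio: r(k) = \frac{1}{8} * (k-\frac{11}{9}) / [(k+1)] - rational in k. x = \frac{1}{8}; t_0 = -\frac{3}{8}; negate the roots.

This is -\frac{3}{8} * 1F0(-\frac{11}{9}; -; \frac{1}{8}) in reduced canonical form. Verdict: the I4 binomial reduction matches (the 1F0 binomial series: exponent 11/9, x = \frac{1}{8}). Sum: \left(-\frac{3}{8}\right) \cdot \left(\frac{7}{8}\right)^{\frac{11}{9}}.


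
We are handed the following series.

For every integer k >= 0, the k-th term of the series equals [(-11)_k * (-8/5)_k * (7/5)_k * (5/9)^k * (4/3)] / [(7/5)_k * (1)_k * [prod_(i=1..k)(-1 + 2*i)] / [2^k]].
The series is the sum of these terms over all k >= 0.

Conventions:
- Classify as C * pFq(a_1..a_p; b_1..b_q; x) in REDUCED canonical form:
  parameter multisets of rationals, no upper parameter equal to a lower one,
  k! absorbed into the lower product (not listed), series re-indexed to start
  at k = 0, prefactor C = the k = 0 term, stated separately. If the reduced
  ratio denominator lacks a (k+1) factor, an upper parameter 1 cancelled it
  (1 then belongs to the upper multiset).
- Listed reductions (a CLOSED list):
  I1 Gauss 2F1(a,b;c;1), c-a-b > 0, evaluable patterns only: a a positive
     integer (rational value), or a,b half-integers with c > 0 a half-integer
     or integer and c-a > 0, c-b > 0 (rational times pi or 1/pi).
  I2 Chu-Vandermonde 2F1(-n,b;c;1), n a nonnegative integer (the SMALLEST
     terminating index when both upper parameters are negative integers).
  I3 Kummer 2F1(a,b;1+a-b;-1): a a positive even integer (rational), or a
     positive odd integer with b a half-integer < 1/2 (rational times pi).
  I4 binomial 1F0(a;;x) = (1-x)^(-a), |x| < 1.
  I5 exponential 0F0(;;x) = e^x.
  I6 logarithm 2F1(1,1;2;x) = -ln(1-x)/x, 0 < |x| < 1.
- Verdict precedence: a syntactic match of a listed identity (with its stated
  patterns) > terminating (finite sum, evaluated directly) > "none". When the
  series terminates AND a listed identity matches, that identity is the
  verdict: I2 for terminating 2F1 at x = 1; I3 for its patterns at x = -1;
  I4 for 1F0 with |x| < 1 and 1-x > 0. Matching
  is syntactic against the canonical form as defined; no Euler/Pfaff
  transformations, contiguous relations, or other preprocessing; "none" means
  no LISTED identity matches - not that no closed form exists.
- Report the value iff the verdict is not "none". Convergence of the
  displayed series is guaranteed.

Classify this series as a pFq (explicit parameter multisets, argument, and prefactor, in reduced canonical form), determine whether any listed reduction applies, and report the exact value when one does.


Prefactor 4/3, argument 5/9: 2F1 with upper {-11, -8/5} over lower {1/2}. Verdict: terminating. (-11)_k vanishes past k = 11, leaving a 12-term sum, computed directly. Exact value: 104115791363212/2039768874585.

First insight: x = (5/9) and the parameter 7/5 appears in both the upper and lower lists and cancels.
Adjacent-term ratio: r(k) = (5/9) * (k-11) (k-8/5) / [(k+1/2) (k+1)] ; factor over Q: parameters, x = (5/9), and C = 4/3.


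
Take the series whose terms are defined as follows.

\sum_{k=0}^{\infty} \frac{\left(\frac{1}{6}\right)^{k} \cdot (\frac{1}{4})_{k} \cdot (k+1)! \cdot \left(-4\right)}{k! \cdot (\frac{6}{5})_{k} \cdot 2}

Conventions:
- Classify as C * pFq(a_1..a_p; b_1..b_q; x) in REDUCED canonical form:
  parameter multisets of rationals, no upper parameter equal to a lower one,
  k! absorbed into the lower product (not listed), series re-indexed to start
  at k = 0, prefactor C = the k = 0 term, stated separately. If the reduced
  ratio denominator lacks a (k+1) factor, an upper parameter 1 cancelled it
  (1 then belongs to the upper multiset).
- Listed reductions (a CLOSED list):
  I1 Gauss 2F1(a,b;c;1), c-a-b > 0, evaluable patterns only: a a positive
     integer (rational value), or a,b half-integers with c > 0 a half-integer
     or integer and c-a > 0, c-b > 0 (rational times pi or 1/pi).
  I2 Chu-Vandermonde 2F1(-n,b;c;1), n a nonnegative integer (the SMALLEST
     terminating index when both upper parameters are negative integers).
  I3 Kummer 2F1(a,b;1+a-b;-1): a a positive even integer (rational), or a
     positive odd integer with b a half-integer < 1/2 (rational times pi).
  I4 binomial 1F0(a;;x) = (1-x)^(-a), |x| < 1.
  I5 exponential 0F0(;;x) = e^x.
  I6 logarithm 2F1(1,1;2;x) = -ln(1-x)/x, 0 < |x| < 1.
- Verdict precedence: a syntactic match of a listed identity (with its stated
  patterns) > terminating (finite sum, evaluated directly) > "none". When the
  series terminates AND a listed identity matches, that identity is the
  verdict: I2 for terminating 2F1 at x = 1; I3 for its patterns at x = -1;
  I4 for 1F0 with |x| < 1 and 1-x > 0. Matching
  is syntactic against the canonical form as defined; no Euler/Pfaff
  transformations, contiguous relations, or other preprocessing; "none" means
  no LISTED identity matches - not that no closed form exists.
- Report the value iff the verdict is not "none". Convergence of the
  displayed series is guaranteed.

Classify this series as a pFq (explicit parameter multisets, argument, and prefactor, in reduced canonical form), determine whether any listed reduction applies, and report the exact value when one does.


The tell: from the first term -2: the factorial ratio (C = -2, x = 1/6) (k+a-1)!/(a-1)! is a rising factorial (a)_k.
Ratio: r(k) = \frac{1}{6} * (k+\frac{1}{4}) (k+2) / [(k+\frac{6}{5}) (k+1)] - rational in k. x = \frac{1}{6}; t_0 = -2; negate the roots.

x = \frac{1}{6} here; the reduced form reads 2F1, upper {\frac{1}{4}, 2}, lower {\frac{6}{5}}, C = -2. Verdict: none. Every listed pattern misses the 2F1 form at \frac{1}{6}, upper {\frac{1}{4}, 2}.


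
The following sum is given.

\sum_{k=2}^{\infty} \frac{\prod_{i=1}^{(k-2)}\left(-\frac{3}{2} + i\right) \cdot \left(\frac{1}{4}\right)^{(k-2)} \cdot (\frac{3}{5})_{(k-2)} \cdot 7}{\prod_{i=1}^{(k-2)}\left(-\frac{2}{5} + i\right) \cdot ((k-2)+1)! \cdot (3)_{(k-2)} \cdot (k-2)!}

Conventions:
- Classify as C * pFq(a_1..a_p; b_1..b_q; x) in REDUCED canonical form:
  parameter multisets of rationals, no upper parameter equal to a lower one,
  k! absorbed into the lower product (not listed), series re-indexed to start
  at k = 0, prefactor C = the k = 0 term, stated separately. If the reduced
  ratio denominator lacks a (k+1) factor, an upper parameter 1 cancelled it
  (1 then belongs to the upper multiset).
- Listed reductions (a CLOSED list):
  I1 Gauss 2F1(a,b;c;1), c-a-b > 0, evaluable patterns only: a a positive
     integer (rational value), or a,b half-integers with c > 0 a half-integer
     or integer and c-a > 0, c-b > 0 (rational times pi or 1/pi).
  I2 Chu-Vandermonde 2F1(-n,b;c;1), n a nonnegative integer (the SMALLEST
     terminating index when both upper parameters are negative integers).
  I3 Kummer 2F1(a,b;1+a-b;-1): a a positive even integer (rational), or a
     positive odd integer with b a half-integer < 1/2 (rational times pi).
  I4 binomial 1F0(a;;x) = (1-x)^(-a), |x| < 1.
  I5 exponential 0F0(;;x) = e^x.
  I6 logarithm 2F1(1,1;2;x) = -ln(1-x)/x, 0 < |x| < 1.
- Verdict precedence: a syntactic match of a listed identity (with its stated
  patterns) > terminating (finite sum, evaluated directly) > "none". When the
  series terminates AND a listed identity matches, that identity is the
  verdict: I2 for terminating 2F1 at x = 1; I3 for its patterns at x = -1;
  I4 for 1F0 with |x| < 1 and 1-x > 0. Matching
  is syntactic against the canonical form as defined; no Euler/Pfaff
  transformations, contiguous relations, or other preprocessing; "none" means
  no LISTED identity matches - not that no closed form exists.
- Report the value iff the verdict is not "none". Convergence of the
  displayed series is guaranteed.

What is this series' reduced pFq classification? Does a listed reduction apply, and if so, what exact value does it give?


Key observation: x = \frac{1}{4} and the parameter 3/5 appears in both the upper and lower lists and cancels.
Adjacent-term ratio: r(k) = \frac{1}{4} * (k-\frac{1}{2}) / [(k+2) (k+3) (k+1)] - rational in k, leading ratio \frac{1}{4}; with t_0 = 7, classification follows.

At argument \frac{1}{4}: a 1F2 with upper {-\frac{1}{2}}, lower {2, 3}, scaled by C = 7. Verdict: none - at argument \frac{1}{4} the multisets {-\frac{1}{2}} ; {2, 3} match no listed identity.


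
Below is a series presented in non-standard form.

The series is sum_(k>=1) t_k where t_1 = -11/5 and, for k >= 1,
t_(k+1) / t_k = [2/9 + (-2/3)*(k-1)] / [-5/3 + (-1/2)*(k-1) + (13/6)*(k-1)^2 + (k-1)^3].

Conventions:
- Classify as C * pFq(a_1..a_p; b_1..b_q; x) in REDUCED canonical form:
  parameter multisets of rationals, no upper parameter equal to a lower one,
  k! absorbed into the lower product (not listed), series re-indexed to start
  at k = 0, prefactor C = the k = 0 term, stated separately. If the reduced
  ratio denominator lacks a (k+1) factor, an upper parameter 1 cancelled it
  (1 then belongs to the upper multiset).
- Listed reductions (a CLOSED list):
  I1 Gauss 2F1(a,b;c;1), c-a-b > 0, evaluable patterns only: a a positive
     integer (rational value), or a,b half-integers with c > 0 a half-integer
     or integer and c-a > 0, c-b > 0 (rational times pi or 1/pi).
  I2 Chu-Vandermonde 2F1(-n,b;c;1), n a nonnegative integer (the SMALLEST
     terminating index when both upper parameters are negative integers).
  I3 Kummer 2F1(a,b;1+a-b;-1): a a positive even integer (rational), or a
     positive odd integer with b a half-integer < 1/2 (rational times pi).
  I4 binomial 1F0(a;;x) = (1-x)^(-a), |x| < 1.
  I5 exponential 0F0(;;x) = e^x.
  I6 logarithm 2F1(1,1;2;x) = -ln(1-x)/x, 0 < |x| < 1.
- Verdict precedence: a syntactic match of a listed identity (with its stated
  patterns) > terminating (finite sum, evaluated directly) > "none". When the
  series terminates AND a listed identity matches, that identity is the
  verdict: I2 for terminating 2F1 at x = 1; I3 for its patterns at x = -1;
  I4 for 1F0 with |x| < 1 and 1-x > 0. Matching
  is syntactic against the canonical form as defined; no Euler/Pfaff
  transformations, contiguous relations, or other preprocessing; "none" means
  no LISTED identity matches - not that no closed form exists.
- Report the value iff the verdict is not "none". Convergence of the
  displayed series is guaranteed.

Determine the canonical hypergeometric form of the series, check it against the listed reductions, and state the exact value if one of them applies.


Prefactor -11/5, argument -2/3: 1F2 with upper {-1/3} over lower {-5/6, 2}. Verdict: none here - no I1-I6 shape fits x = -2/3 with lower {-5/6, 2}.

The tell: t_0 = -11/5 here, and factor the ratio over Q (prefactor -11/5): negated roots = parameters.
Consecutive-term ratio: r(k) = (-2/3) * (k-1/3) / [(k-5/6) (k+2) (k+1)] - rational in k. x = (-2/3); t_0 = -11/5; negate the roots.


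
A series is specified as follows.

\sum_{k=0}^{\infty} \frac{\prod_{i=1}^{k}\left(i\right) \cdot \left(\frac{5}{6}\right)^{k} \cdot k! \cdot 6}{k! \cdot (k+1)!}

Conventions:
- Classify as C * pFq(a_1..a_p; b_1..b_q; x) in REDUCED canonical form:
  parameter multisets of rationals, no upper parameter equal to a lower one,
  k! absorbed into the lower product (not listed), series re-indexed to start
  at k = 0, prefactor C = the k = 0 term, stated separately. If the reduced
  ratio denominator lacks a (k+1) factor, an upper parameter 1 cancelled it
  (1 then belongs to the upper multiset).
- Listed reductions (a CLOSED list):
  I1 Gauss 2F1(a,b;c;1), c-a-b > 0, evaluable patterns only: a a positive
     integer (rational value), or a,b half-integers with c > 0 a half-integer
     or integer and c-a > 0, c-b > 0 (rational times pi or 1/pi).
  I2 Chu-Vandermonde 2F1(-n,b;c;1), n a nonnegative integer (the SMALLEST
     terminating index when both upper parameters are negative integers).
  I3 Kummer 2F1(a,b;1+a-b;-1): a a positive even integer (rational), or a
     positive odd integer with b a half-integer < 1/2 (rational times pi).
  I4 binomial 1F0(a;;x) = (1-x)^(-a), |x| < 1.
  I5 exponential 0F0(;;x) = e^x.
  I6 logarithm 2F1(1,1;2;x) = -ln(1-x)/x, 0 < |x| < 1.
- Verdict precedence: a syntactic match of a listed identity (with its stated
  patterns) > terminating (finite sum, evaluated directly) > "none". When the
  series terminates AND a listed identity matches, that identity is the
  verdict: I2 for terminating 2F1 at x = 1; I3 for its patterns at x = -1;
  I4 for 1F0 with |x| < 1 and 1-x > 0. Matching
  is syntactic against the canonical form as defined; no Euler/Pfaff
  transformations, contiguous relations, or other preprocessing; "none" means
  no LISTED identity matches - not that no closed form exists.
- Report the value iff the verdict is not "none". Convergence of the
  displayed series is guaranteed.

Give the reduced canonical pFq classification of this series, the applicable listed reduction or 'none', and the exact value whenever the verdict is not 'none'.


Reduced: x = \frac{5}{6}, 2F1, upper = {1, 1}, lower = {2}, C = 6. Verdict at x = \frac{5}{6}: the logarithmic series (I6) matches (the logarithm: parameters (1,1;2), x = \frac{5}{6}). Value: \left(-\frac{36}{5}\right) \cdot \ln\left(\frac{1}{6}\right).

First insight: x = \frac{5}{6} and the running product (C = 6, x = 5/6) telescopes to a rising factorial.
Step ratio: r(k) = \frac{5}{6} * (k+1) (k+1) / [(k+2) (k+1)] - poly over poly, x = \frac{5}{6} from leading terms; C = 6 at k = 0.


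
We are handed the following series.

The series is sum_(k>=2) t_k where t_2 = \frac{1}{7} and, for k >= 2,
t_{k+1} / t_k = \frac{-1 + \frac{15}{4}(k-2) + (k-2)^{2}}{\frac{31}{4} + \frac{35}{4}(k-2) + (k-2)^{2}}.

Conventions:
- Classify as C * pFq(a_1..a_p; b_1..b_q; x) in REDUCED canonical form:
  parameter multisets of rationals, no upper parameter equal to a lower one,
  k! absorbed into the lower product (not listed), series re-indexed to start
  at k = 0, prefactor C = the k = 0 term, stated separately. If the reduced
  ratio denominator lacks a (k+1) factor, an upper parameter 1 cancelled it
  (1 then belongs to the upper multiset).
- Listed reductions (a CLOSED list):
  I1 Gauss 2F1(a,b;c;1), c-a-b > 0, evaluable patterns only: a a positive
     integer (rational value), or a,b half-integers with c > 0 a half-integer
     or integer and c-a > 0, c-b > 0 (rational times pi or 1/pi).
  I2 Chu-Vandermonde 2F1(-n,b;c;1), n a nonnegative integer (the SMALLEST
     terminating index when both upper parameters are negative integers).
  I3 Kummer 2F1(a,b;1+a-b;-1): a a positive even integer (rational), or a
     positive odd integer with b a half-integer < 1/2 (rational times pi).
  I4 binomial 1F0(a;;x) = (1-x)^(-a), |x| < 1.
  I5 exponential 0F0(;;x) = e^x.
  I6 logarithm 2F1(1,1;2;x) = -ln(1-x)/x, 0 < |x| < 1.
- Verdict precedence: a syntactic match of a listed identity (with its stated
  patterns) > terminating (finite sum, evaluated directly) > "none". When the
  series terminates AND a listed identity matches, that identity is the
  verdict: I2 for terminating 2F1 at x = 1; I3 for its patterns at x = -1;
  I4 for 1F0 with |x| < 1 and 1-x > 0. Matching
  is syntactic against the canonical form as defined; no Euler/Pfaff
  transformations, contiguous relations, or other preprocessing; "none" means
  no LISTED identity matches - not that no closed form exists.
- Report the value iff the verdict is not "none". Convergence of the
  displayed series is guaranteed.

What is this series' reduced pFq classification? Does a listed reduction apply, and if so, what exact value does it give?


Reduced: x = 1, 2F1, upper = {-\frac{1}{4}, 4}, lower = {\frac{31}{4}}, C = \frac{1}{7}. Verdict: the Gauss summation I1 matches (x = 1: the Gamma ratio telescopes since c-a-b = 4 > 0 and a = 4 in Z>0). Hence: \frac{11799}{100352}.

Key step: with t_0 = \frac{1}{7}, roots of the ratio polynomials (C = 1/7, x = 1) are the negated parameters.
Term ratio: r(k) = 1 * (k-\frac{1}{4}) (k+4) / [(k+\frac{31}{4}) (k+1)] ; factor over Q: parameters, x = 1, and C = \frac{1}{7}.


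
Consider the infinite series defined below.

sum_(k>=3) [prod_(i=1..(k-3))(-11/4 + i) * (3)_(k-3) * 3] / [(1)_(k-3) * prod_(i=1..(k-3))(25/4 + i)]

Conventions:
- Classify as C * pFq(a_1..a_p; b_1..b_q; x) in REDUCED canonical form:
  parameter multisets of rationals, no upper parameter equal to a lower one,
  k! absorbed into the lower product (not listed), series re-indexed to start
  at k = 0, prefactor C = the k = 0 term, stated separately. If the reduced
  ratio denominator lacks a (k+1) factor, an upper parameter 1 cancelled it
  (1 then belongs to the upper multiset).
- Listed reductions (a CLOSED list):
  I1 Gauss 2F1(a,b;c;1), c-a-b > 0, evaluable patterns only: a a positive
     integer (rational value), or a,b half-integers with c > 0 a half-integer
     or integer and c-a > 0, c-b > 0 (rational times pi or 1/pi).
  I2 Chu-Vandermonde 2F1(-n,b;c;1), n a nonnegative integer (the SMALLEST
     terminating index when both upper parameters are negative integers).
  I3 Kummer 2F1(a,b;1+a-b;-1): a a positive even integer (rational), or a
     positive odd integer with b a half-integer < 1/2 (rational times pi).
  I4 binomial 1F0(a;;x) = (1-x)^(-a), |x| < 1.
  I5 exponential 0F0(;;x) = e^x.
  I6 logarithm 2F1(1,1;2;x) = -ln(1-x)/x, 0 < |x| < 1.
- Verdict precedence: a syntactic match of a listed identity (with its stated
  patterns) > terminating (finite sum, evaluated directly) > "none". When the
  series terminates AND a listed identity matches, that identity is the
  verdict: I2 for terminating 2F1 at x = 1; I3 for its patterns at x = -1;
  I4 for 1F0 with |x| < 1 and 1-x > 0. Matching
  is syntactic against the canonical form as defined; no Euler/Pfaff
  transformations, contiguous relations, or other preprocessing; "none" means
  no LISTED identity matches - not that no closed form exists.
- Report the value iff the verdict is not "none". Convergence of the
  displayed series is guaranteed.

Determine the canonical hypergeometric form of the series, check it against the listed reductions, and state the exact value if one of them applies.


At argument 1: a 2F1 with upper {-7/4, 3}, lower {29/4}, scaled by C = 3. Verdict (x = 1): Gauss (I1, integer-parameter pattern) applies (x = 1: the Gamma ratio telescopes since c-a-b = 6 > 0 and a = 3 in Z>0). Its exact value is 1275/1024.

First insight: from the first term 3: the lower running product (C = 3) is a rising factorial.
Ratio: r(k) = 1 * (k-7/4) (k+3) / [(k+29/4) (k+1)] - rational; roots negated = parameters, x = 1, C = 3.


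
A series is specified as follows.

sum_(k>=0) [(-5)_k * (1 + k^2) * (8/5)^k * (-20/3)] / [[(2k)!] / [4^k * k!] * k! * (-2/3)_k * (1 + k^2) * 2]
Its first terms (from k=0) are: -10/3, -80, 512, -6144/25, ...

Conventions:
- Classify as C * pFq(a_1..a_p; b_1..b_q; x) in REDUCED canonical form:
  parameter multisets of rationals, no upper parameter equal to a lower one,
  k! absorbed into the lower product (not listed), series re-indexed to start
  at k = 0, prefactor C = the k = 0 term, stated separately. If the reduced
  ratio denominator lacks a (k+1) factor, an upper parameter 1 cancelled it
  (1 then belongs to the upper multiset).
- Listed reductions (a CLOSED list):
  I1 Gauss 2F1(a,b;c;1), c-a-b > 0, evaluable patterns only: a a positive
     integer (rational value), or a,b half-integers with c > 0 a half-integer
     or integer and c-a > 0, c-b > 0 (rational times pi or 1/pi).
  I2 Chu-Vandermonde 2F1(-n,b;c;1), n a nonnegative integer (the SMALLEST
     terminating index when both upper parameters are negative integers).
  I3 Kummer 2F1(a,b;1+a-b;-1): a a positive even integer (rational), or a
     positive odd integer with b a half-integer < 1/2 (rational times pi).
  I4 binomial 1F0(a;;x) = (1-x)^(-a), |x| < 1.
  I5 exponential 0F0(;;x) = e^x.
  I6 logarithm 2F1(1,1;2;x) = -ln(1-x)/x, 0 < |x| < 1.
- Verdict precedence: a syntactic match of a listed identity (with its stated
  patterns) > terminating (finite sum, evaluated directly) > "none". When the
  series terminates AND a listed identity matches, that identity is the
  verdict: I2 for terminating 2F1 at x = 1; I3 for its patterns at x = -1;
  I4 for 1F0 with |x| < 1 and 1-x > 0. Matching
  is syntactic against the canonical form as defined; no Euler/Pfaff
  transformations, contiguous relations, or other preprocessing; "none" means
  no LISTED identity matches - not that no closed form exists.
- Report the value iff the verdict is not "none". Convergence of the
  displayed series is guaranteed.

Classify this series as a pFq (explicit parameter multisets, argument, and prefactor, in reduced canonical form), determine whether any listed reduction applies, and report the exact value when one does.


This is -10/3 * 1F2(-5; -2/3, 1/2; 8/5) in reduced canonical form. Verdict: terminating at k = 5: the factor (-5)_k kills every later term; summing the 6 survivors is exact. Hence: 474230102/2296875.

Key step: with t_0 = -10/3, the factor k^2 + 1 cancels (top and bottom), leaving prefactor -10/3.
Adjacent-term ratio: r(k) = (8/5) * (k-5) / [(k-2/3) (k+1/2) (k+1)] - poly over poly, x = (8/5) from leading terms; C = -10/3 at k = 0.


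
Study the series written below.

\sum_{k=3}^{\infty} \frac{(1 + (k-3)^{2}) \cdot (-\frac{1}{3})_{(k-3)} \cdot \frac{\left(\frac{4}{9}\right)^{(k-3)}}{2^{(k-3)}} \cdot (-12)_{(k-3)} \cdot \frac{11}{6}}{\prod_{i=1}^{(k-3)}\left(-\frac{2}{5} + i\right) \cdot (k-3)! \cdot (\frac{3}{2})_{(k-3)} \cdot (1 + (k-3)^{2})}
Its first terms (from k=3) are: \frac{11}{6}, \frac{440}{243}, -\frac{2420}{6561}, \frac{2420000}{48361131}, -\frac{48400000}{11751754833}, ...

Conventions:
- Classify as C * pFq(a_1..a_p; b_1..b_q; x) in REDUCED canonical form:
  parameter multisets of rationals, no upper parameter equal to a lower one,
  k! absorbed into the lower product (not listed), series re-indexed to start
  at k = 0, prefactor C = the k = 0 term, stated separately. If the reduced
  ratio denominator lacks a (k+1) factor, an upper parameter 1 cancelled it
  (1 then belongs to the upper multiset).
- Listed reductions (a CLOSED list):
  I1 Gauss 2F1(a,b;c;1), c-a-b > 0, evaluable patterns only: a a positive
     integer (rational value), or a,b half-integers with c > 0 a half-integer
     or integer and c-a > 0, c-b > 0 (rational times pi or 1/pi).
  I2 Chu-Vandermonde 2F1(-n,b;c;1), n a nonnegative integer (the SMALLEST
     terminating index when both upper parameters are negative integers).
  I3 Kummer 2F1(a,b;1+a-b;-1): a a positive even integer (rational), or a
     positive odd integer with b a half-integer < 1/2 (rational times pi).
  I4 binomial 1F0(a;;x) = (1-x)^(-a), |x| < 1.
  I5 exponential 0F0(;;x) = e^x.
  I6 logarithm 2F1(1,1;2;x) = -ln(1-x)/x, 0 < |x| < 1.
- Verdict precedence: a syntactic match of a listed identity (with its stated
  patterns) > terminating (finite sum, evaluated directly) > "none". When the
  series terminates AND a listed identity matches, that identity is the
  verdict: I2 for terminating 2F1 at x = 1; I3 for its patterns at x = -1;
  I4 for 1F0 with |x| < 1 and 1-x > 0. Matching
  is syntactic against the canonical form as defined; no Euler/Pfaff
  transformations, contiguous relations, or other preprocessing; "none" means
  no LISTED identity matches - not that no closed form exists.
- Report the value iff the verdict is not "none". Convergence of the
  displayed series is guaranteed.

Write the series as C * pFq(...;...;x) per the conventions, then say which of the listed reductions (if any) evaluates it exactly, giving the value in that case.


The series (x = \frac{2}{9}) is 2F2: upper {-12, -\frac{1}{3}}, lower {\frac{3}{5}, \frac{3}{2}}, prefactor \frac{11}{6}. Verdict: terminating - the sum ends at index 12 because -12 is a negative integer; exact evaluation follows. Value: \frac{1456623825916909455881192840631817}{438568579615759147603471151545362}.

Key observation: t_0 being \frac{11}{6}, the factor k^2 + 1 cancels (top and bottom), leaving prefactor 11/6.
Term ratio: r(k) = \frac{2}{9} * (k-12) (k-\frac{1}{3}) / [(k+\frac{3}{5}) (k+\frac{3}{2}) (k+1)] - rational in k, leading ratio \frac{2}{9}; with t_0 = \frac{11}{6}, classification follows.
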